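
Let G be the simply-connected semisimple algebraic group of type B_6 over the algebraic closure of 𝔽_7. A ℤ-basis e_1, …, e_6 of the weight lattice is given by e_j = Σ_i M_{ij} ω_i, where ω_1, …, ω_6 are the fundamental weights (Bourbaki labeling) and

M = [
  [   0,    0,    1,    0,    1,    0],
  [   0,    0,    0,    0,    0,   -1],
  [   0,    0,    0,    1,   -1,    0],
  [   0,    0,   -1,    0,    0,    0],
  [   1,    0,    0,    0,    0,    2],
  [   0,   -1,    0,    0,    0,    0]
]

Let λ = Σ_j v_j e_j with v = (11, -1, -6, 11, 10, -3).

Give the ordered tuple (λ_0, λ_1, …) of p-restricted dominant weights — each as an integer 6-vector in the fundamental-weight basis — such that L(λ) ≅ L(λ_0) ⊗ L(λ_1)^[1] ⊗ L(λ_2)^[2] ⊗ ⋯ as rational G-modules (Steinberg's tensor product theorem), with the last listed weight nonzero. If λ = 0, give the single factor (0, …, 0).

((4, 3, 1, 6, 5, 1),)

Converting to the ω-basis (c_i = row i of M dotted with v = (11, -1, -6, 11, 10, -3)):
  c_1 = 0*11 + 0*-1 + 1*-6 + 0*11 + 1*10 + 0*-3 = 4
  c_2 = 0*11 + 0*-1 + 0*-6 + 0*11 + 0*10 + -1*-3 = 3
  c_3 = 0*11 + 0*-1 + 0*-6 + 1*11 + -1*10 + 0*-3 = 1
  c_4 = 0*11 + 0*-1 + -1*-6 + 0*11 + 0*10 + 0*-3 = 6
  c_5 = 1*11 + 0*-1 + 0*-6 + 0*11 + 0*10 + 2*-3 = 5
  c_6 = 0*11 + -1*-1 + 0*-6 + 0*11 + 0*10 + 0*-3 = 1
Base-7 expansion of each c_i:
  c_1 = 4 = 4·7^0
  c_2 = 3 = 3·7^0
  c_3 = 1 = 1·7^0
  c_4 = 6 = 6·7^0
  c_5 = 5 = 5·7^0
  c_6 = 1 = 1·7^0
λ_0 = (4, 3, 1, 6, 5, 1)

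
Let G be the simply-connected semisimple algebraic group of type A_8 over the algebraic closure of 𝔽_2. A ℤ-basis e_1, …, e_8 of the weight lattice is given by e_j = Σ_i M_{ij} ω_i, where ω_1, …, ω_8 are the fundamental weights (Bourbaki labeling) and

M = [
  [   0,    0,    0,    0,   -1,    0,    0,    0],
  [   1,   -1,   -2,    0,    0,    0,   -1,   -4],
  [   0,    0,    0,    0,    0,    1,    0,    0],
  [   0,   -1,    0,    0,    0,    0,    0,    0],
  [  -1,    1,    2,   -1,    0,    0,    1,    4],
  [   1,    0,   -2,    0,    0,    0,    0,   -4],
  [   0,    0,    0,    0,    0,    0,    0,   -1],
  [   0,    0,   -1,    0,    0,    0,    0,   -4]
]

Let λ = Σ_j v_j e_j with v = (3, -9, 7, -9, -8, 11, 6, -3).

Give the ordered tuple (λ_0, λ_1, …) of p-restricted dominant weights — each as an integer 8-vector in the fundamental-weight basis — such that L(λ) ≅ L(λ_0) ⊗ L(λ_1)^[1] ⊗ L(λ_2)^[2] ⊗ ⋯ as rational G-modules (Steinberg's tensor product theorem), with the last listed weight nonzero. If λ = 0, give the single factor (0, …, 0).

((0, 0, 1, 1, 1, 1, 1, 1), (0, 0, 1, 0, 0, 0, 1, 0), (0, 1, 0, 0, 1, 0, 0, 1), (1, 0, 1, 1, 0, 0, 0, 0))

ω-coordinates c = M·v, v = (3, -9, 7, -9, -8, 11, 6, -3):
  c_1 = 0*3 + 0*-9 + 0*7 + 0*-9 + -1*-8 + 0*11 + 0*6 + 0*-3 = 8
  c_2 = 1*3 + -1*-9 + -2*7 + 0*-9 + 0*-8 + 0*11 + -1*6 + -4*-3 = 4
  c_3 = 0*3 + 0*-9 + 0*7 + 0*-9 + 0*-8 + 1*11 + 0*6 + 0*-3 = 11
  c_4 = 0*3 + -1*-9 + 0*7 + 0*-9 + 0*-8 + 0*11 + 0*6 + 0*-3 = 9
  c_5 = -1*3 + 1*-9 + 2*7 + -1*-9 + 0*-8 + 0*11 + 1*6 + 4*-3 = 5
  c_6 = 1*3 + 0*-9 + -2*7 + 0*-9 + 0*-8 + 0*11 + 0*6 + -4*-3 = 1
  c_7 = 0*3 + 0*-9 + 0*7 + 0*-9 + 0*-8 + 0*11 + 0*6 + -1*-3 = 3
  c_8 = 0*3 + 0*-9 + -1*7 + 0*-9 + 0*-8 + 0*11 + 0*6 + -4*-3 = 5
p = 2; digits c_i = Σ_j d_{ij}·2^j, 0 ≤ d_{ij} < 2:
  c_1 = 8 = 0·2^0 + 0·2^1 + 0·2^2 + 1·2^3
  c_2 = 4 = 0·2^0 + 0·2^1 + 1·2^2
  c_3 = 11 = 1·2^0 + 1·2^1 + 0·2^2 + 1·2^3
  c_4 = 9 = 1·2^0 + 0·2^1 + 0·2^2 + 1·2^3
  c_5 = 5 = 1·2^0 + 0·2^1 + 1·2^2
  c_6 = 1 = 1·2^0
  c_7 = 3 = 1·2^0 + 1·2^1
  c_8 = 5 = 1·2^0 + 0·2^1 + 1·2^2
Factor λ_0 = (0, 0, 1, 1, 1, 1, 1, 1)
Factor λ_1 = (0, 0, 1, 0, 0, 0, 1, 0)
Factor λ_2 = (0, 1, 0, 0, 1, 0, 0, 1)
Factor λ_3 = (1, 0, 1, 1, 0, 0, 0, 0)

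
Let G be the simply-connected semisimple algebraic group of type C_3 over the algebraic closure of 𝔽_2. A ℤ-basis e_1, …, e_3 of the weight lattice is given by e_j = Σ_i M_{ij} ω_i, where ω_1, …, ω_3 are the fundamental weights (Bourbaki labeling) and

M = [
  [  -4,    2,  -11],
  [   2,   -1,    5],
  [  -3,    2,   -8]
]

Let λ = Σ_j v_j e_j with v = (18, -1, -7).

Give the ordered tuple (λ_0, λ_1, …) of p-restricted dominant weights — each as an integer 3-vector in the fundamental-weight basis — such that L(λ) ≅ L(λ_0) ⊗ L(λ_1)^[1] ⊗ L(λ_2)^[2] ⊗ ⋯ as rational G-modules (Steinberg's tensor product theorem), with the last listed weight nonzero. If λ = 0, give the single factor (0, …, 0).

In the fundamental-weight basis, λ has coordinates c = M·v (v = (18, -1, -7)):
  c_1 = (-4)·(18) + (2)·(-1) + (-11)·(-7) = 3
  c_2 = 2·18 + (-1)·(-1) + (5)·(-7) = 2
  c_3 = (-3)·(18) + (2)·(-1) + (-8)·(-7) = 0
p = 2; digits c_i = Σ_j d_{ij}·2^j, 0 ≤ d_{ij} < 2:
  c_1 = 3 = 1·2^0 + 1·2^1
  c_2 = 2 = 0·2^0 + 1·2^1
  c_3 = 0
λ_0 = (1, 0, 0)
λ_1 = (1, 1, 0)

((1, 0, 0), (1, 1, 0))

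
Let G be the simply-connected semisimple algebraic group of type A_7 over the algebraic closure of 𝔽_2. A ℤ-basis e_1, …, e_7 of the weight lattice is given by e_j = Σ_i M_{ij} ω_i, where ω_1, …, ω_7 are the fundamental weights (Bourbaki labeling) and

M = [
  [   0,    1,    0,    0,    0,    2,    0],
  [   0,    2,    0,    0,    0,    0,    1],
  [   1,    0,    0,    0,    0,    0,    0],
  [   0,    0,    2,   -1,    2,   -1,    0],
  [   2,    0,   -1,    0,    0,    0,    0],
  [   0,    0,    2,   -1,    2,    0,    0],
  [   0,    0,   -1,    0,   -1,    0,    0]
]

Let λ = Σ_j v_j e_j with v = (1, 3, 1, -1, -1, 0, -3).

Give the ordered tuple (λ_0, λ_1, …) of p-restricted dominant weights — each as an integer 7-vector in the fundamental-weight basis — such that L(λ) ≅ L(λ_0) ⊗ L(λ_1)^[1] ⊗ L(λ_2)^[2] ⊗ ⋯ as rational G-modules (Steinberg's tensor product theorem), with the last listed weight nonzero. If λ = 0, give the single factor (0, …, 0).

((1, 1, 1, 1, 1, 1, 0), (1, 1, 0, 0, 0, 0, 0))

In the fundamental-weight basis, λ has coordinates c = M·v (v = (1, 3, 1, -1, -1, 0, -3)):
  c_1 = 0·1 + 1·3 + 0·1 + (0)·(-1) + (0)·(-1) + 2·0 + (0)·(-3) = 3
  c_2 = 0·1 + 2·3 + 0·1 + (0)·(-1) + (0)·(-1) + 0·0 + (1)·(-3) = 3
  c_3 = 1·1 + 0·3 + 0·1 + (0)·(-1) + (0)·(-1) + 0·0 + (0)·(-3) = 1
  c_4 = 0·1 + 0·3 + 2·1 + (-1)·(-1) + (2)·(-1) + (-1)·(0) + (0)·(-3) = 1
  c_5 = 2·1 + 0·3 + (-1)·(1) + (0)·(-1) + (0)·(-1) + 0·0 + (0)·(-3) = 1
  c_6 = 0·1 + 0·3 + 2·1 + (-1)·(-1) + (2)·(-1) + 0·0 + (0)·(-3) = 1
  c_7 = 0·1 + 0·3 + (-1)·(1) + (0)·(-1) + (-1)·(-1) + 0·0 + (0)·(-3) = 0
Writing each c_i in base p = 2:
  c_1 = 3 = 1·2^0 + 1·2^1
  c_2 = 3 = 1·2^0 + 1·2^1
  c_3 = 1 = 1·2^0
  c_4 = 1 = 1·2^0
  c_5 = 1 = 1·2^0
  c_6 = 1 = 1·2^0
  c_7 = 0
Factor λ_0 = (1, 1, 1, 1, 1, 1, 0)
Factor λ_1 = (1, 1, 0, 0, 0, 0, 0)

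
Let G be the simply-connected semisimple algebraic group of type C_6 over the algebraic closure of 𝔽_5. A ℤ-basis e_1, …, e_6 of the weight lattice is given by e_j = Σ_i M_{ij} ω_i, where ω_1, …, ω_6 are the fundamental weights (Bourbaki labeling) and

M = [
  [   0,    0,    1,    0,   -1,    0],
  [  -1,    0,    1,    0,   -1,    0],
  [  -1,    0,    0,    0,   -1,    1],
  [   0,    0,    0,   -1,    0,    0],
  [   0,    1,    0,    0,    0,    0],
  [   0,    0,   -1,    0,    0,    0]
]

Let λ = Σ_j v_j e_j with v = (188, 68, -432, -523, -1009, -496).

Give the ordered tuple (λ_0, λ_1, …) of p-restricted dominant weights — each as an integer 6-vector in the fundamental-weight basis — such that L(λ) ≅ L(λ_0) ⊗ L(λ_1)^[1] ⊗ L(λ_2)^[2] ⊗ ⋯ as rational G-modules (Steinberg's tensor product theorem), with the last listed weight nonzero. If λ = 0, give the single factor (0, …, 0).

Converting to the ω-basis (c_i = row i of M dotted with v = (188, 68, -432, -523, -1009, -496)):
  c_1 = (0)·(188) + (0)·(68) + (1)·(-432) + (0)·(-523) + (-1)·(-1009) + (0)·(-496) = 577
  c_2 = (-1)·(188) + (0)·(68) + (1)·(-432) + (0)·(-523) + (-1)·(-1009) + (0)·(-496) = 389
  c_3 = (-1)·(188) + (0)·(68) + (0)·(-432) + (0)·(-523) + (-1)·(-1009) + (1)·(-496) = 325
  c_4 = (0)·(188) + (0)·(68) + (0)·(-432) + (-1)·(-523) + (0)·(-1009) + (0)·(-496) = 523
  c_5 = (0)·(188) + (1)·(68) + (0)·(-432) + (0)·(-523) + (0)·(-1009) + (0)·(-496) = 68
  c_6 = (0)·(188) + (0)·(68) + (-1)·(-432) + (0)·(-523) + (0)·(-1009) + (0)·(-496) = 432
Base-5 expansion of each c_i:
  c_1 = 577 = 2·5^0 + 0·5^1 + 3·5^2 + 4·5^3
  c_2 = 389 = 4·5^0 + 2·5^1 + 0·5^2 + 3·5^3
  c_3 = 325 = 0·5^0 + 0·5^1 + 3·5^2 + 2·5^3
  c_4 = 523 = 3·5^0 + 4·5^1 + 0·5^2 + 4·5^3
  c_5 = 68 = 3·5^0 + 3·5^1 + 2·5^2
  c_6 = 432 = 2·5^0 + 1·5^1 + 2·5^2 + 3·5^3
p-restricted factor λ_0 = (2, 4, 0, 3, 3, 2)
p-restricted factor λ_1 = (0, 2, 0, 4, 3, 1)
p-restricted factor λ_2 = (3, 0, 3, 0, 2, 2)
p-restricted factor λ_3 = (4, 3, 2, 4, 0, 3)

((2, 4, 0, 3, 3, 2), (0, 2, 0, 4, 3, 1), (3, 0, 3, 0, 2, 2), (4, 3, 2, 4, 0, 3))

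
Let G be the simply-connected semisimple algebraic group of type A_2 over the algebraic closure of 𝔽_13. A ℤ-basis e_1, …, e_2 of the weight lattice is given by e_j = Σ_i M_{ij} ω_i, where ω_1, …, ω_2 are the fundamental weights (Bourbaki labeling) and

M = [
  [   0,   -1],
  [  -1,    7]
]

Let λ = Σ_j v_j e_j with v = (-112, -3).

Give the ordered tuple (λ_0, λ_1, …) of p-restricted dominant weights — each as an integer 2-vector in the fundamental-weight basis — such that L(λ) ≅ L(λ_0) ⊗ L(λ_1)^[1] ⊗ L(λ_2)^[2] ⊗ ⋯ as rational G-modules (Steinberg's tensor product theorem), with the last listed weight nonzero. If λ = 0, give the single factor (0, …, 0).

((3, 0), (0, 7))

ω-coordinates c = M·v, v = (-112, -3):
  c_1 = (0)·(-112) + (-1)·(-3) = 3
  c_2 = (-1)·(-112) + (7)·(-3) = 91
Expand coordinatewise in base 13:
  c_1 = 3 = 3·13^0
  c_2 = 91 = 0·13^0 + 7·13^1
λ_0 = (3, 0)
λ_1 = (0, 7)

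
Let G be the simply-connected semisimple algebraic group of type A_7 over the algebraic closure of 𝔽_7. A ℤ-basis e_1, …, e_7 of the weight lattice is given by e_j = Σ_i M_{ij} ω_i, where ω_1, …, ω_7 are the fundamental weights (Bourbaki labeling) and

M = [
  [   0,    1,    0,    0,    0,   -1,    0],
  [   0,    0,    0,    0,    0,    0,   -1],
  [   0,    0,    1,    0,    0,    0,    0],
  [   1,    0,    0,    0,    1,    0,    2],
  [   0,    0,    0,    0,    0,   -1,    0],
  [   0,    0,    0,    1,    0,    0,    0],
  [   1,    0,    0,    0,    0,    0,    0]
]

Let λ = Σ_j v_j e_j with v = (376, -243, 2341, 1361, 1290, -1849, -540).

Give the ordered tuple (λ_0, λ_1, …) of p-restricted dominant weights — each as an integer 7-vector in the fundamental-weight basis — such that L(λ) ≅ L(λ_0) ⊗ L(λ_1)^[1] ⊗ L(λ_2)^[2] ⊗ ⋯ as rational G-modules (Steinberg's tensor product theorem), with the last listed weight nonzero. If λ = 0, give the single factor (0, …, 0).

Converting to the ω-basis (c_i = row i of M dotted with v = (376, -243, 2341, 1361, 1290, -1849, -540)):
  c_1 = (0)·(376) + (1)·(-243) + (0)·(2341) + (0)·(1361) + (0)·(1290) + (-1)·(-1849) + (0)·(-540) = 1606
  c_2 = (0)·(376) + (0)·(-243) + (0)·(2341) + (0)·(1361) + (0)·(1290) + (0)·(-1849) + (-1)·(-540) = 540
  c_3 = (0)·(376) + (0)·(-243) + (1)·(2341) + (0)·(1361) + (0)·(1290) + (0)·(-1849) + (0)·(-540) = 2341
  c_4 = (1)·(376) + (0)·(-243) + (0)·(2341) + (0)·(1361) + (1)·(1290) + (0)·(-1849) + (2)·(-540) = 586
  c_5 = (0)·(376) + (0)·(-243) + (0)·(2341) + (0)·(1361) + (0)·(1290) + (-1)·(-1849) + (0)·(-540) = 1849
  c_6 = (0)·(376) + (0)·(-243) + (0)·(2341) + (1)·(1361) + (0)·(1290) + (0)·(-1849) + (0)·(-540) = 1361
  c_7 = (1)·(376) + (0)·(-243) + (0)·(2341) + (0)·(1361) + (0)·(1290) + (0)·(-1849) + (0)·(-540) = 376
Writing each c_i in base p = 7:
  c_1 = 1606 = 3·7^0 + 5·7^1 + 4·7^2 + 4·7^3
  c_2 = 540 = 1·7^0 + 0·7^1 + 4·7^2 + 1·7^3
  c_3 = 2341 = 3·7^0 + 5·7^1 + 5·7^2 + 6·7^3
  c_4 = 586 = 5·7^0 + 6·7^1 + 4·7^2 + 1·7^3
  c_5 = 1849 = 1·7^0 + 5·7^1 + 2·7^2 + 5·7^3
  c_6 = 1361 = 3·7^0 + 5·7^1 + 6·7^2 + 3·7^3
  c_7 = 376 = 5·7^0 + 4·7^1 + 0·7^2 + 1·7^3
λ_0 = (3, 1, 3, 5, 1, 3, 5)
λ_1 = (5, 0, 5, 6, 5, 5, 4)
λ_2 = (4, 4, 5, 4, 2, 6, 0)
λ_3 = (4, 1, 6, 1, 5, 3, 1)

((3, 1, 3, 5, 1, 3, 5), (5, 0, 5, 6, 5, 5, 4), (4, 4, 5, 4, 2, 6, 0), (4, 1, 6, 1, 5, 3, 1))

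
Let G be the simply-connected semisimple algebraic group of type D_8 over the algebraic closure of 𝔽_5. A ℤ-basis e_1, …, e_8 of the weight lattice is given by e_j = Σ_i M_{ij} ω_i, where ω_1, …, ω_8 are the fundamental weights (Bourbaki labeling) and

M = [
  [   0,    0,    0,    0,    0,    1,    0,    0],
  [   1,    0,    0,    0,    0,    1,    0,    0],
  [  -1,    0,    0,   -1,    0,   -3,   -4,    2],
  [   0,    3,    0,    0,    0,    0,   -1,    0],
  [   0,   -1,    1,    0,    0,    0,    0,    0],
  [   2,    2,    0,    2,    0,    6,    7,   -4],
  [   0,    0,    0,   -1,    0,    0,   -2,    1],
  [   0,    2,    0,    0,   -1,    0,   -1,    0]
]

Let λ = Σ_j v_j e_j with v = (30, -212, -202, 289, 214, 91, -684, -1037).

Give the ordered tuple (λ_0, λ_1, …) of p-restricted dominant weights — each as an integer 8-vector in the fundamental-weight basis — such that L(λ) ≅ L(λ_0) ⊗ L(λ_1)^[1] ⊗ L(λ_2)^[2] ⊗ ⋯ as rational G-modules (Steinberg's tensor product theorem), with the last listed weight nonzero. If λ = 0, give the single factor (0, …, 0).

((1, 1, 0, 3, 0, 0, 2, 1), (3, 4, 4, 4, 2, 4, 3, 4), (3, 4, 2, 1, 0, 4, 1, 1))

Converting to the ω-basis (c_i = row i of M dotted with v = (30, -212, -202, 289, 214, 91, -684, -1037)):
  c_1 = 0·30 + (0)·(-212) + (0)·(-202) + 0·289 + 0·214 + 1·91 + (0)·(-684) + (0)·(-1037) = 91
  c_2 = 1·30 + (0)·(-212) + (0)·(-202) + 0·289 + 0·214 + 1·91 + (0)·(-684) + (0)·(-1037) = 121
  c_3 = (-1)·(30) + (0)·(-212) + (0)·(-202) + (-1)·(289) + 0·214 + (-3)·(91) + (-4)·(-684) + (2)·(-1037) = 70
  c_4 = 0·30 + (3)·(-212) + (0)·(-202) + 0·289 + 0·214 + 0·91 + (-1)·(-684) + (0)·(-1037) = 48
  c_5 = 0·30 + (-1)·(-212) + (1)·(-202) + 0·289 + 0·214 + 0·91 + (0)·(-684) + (0)·(-1037) = 10
  c_6 = 2·30 + (2)·(-212) + (0)·(-202) + 2·289 + 0·214 + 6·91 + (7)·(-684) + (-4)·(-1037) = 120
  c_7 = 0·30 + (0)·(-212) + (0)·(-202) + (-1)·(289) + 0·214 + 0·91 + (-2)·(-684) + (1)·(-1037) = 42
  c_8 = 0·30 + (2)·(-212) + (0)·(-202) + 0·289 + (-1)·(214) + 0·91 + (-1)·(-684) + (0)·(-1037) = 46
Base-5 expansion of each c_i:
  c_1 = 91 = 1·5^0 + 3·5^1 + 3·5^2
  c_2 = 121 = 1·5^0 + 4·5^1 + 4·5^2
  c_3 = 70 = 0·5^0 + 4·5^1 + 2·5^2
  c_4 = 48 = 3·5^0 + 4·5^1 + 1·5^2
  c_5 = 10 = 0·5^0 + 2·5^1
  c_6 = 120 = 0·5^0 + 4·5^1 + 4·5^2
  c_7 = 42 = 2·5^0 + 3·5^1 + 1·5^2
  c_8 = 46 = 1·5^0 + 4·5^1 + 1·5^2
λ_0 = (1, 1, 0, 3, 0, 0, 2, 1)
λ_1 = (3, 4, 4, 4, 2, 4, 3, 4)
λ_2 = (3, 4, 2, 1, 0, 4, 1, 1)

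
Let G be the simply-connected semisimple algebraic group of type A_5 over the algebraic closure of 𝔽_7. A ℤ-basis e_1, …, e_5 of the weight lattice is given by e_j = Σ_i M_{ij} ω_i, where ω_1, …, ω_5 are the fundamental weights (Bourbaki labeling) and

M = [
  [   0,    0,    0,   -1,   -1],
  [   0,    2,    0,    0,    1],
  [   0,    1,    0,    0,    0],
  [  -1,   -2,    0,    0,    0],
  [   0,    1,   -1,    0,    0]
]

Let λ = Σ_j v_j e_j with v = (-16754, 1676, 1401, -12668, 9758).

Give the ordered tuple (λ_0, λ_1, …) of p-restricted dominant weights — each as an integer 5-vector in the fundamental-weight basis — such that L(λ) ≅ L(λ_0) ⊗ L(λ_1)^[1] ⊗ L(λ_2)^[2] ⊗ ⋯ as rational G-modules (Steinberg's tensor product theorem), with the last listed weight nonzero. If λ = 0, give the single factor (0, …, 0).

In the fundamental-weight basis, λ has coordinates c = M·v (v = (-16754, 1676, 1401, -12668, 9758)):
  c_1 = (0)·(-16754) + 0·1676 + 0·1401 + (-1)·(-12668) + (-1)·(9758) = 2910
  c_2 = (0)·(-16754) + 2·1676 + 0·1401 + (0)·(-12668) + 1·9758 = 13110
  c_3 = (0)·(-16754) + 1·1676 + 0·1401 + (0)·(-12668) + 0·9758 = 1676
  c_4 = (-1)·(-16754) + (-2)·(1676) + 0·1401 + (0)·(-12668) + 0·9758 = 13402
  c_5 = (0)·(-16754) + 1·1676 + (-1)·(1401) + (0)·(-12668) + 0·9758 = 275
Expand coordinatewise in base 7:
  c_1 = 2910 = 5·7^0 + 2·7^1 + 3·7^2 + 1·7^3 + 1·7^4
  c_2 = 13110 = 6·7^0 + 3·7^1 + 1·7^2 + 3·7^3 + 5·7^4
  c_3 = 1676 = 3·7^0 + 1·7^1 + 6·7^2 + 4·7^3
  c_4 = 13402 = 4·7^0 + 3·7^1 + 0·7^2 + 4·7^3 + 5·7^4
  c_5 = 275 = 2·7^0 + 4·7^1 + 5·7^2
Factor λ_0 = (5, 6, 3, 4, 2)
Factor λ_1 = (2, 3, 1, 3, 4)
Factor λ_2 = (3, 1, 6, 0, 5)
Factor λ_3 = (1, 3, 4, 4, 0)
Factor λ_4 = (1, 5, 0, 5, 0)

((5, 6, 3, 4, 2), (2, 3, 1, 3, 4), (3, 1, 6, 0, 5), (1, 3, 4, 4, 0), (1, 5, 0, 5, 0))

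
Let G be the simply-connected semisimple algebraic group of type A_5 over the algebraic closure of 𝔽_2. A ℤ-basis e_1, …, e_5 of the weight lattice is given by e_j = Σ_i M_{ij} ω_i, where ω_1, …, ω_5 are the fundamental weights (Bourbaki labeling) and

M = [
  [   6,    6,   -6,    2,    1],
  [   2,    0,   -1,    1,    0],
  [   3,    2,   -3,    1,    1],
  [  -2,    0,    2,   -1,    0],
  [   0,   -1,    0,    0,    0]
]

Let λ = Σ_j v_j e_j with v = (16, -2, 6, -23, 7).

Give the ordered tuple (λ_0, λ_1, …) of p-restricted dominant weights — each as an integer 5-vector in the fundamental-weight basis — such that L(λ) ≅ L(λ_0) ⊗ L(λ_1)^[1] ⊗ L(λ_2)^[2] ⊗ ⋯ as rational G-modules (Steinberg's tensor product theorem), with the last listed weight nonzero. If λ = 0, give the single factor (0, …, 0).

ω-coordinates c = M·v, v = (16, -2, 6, -23, 7):
  c_1 = 6*16 + 6*-2 + -6*6 + 2*-23 + 1*7 = 9
  c_2 = 2*16 + 0*-2 + -1*6 + 1*-23 + 0*7 = 3
  c_3 = 3*16 + 2*-2 + -3*6 + 1*-23 + 1*7 = 10
  c_4 = -2*16 + 0*-2 + 2*6 + -1*-23 + 0*7 = 3
  c_5 = 0*16 + -1*-2 + 0*6 + 0*-23 + 0*7 = 2
Expand coordinatewise in base 2:
  c_1 = 9 = 1·2^0 + 0·2^1 + 0·2^2 + 1·2^3
  c_2 = 3 = 1·2^0 + 1·2^1
  c_3 = 10 = 0·2^0 + 1·2^1 + 0·2^2 + 1·2^3
  c_4 = 3 = 1·2^0 + 1·2^1
  c_5 = 2 = 0·2^0 + 1·2^1
λ_0 = (1, 1, 0, 1, 0)
λ_1 = (0, 1, 1, 1, 1)
λ_2 = (0, 0, 0, 0, 0)
λ_3 = (1, 0, 1, 0, 0)

((1, 1, 0, 1, 0), (0, 1, 1, 1, 1), (0, 0, 0, 0, 0), (1, 0, 1, 0, 0))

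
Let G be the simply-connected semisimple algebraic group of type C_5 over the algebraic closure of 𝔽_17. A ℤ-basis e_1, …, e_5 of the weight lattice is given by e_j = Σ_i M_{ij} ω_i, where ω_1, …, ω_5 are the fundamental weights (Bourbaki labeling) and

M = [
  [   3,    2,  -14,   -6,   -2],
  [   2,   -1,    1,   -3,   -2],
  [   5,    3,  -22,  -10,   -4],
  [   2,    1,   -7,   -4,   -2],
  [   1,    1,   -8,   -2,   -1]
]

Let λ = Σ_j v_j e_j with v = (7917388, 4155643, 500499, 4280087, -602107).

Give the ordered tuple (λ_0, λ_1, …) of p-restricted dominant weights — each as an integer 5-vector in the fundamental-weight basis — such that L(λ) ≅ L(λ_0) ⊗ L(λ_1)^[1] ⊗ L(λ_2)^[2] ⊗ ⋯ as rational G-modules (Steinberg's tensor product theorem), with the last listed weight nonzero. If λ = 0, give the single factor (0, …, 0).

((14, 10, 12, 0, 13), (7, 15, 11, 1, 16), (1, 10, 6, 3, 9), (16, 8, 13, 14, 5), (6, 6, 7, 6, 1))

Compute c_i = Σ_j M_{ij} v_j with v = (7917388, 4155643, 500499, 4280087, -602107):
  c_1 = 3·7917388 + 2·4155643 + (-14)·(500499) + (-6)·(4280087) + (-2)·(-602107) = 580156
  c_2 = 2·7917388 + (-1)·(4155643) + 1·500499 + (-3)·(4280087) + (-2)·(-602107) = 543585
  c_3 = 5·7917388 + 3·4155643 + (-22)·(500499) + (-10)·(4280087) + (-4)·(-602107) = 650449
  c_4 = 2·7917388 + 1·4155643 + (-7)·(500499) + (-4)·(4280087) + (-2)·(-602107) = 570792
  c_5 = 1·7917388 + 1·4155643 + (-8)·(500499) + (-2)·(4280087) + (-1)·(-602107) = 110972
p = 17; digits c_i = Σ_j d_{ij}·17^j, 0 ≤ d_{ij} < 17:
  c_1 = 580156 = 14·17^0 + 7·17^1 + 1·17^2 + 16·17^3 + 6·17^4
  c_2 = 543585 = 10·17^0 + 15·17^1 + 10·17^2 + 8·17^3 + 6·17^4
  c_3 = 650449 = 12·17^0 + 11·17^1 + 6·17^2 + 13·17^3 + 7·17^4
  c_4 = 570792 = 0·17^0 + 1·17^1 + 3·17^2 + 14·17^3 + 6·17^4
  c_5 = 110972 = 13·17^0 + 16·17^1 + 9·17^2 + 5·17^3 + 1·17^4
p-restricted factor λ_0 = (14, 10, 12, 0, 13)
p-restricted factor λ_1 = (7, 15, 11, 1, 16)
p-restricted factor λ_2 = (1, 10, 6, 3, 9)
p-restricted factor λ_3 = (16, 8, 13, 14, 5)
p-restricted factor λ_4 = (6, 6, 7, 6, 1)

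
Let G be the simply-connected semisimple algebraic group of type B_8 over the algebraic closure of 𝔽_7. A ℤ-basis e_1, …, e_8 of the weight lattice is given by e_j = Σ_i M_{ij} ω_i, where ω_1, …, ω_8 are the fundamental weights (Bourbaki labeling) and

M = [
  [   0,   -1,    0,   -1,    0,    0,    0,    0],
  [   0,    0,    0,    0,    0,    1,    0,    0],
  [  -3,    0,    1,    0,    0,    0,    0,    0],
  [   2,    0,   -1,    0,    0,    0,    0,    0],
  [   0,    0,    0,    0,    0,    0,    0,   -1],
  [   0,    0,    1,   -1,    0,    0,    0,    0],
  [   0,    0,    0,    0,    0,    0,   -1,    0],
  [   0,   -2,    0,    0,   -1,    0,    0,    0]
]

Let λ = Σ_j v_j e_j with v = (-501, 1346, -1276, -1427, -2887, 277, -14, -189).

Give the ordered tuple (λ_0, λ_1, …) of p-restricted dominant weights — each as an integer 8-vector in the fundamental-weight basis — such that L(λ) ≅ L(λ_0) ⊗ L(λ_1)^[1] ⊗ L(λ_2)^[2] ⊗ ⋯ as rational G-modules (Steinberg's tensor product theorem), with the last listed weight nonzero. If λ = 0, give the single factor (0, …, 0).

Converting to the ω-basis (c_i = row i of M dotted with v = (-501, 1346, -1276, -1427, -2887, 277, -14, -189)):
  c_1 = (0)·(-501) + (-1)·(1346) + (0)·(-1276) + (-1)·(-1427) + (0)·(-2887) + (0)·(277) + (0)·(-14) + (0)·(-189) = 81
  c_2 = (0)·(-501) + (0)·(1346) + (0)·(-1276) + (0)·(-1427) + (0)·(-2887) + (1)·(277) + (0)·(-14) + (0)·(-189) = 277
  c_3 = (-3)·(-501) + (0)·(1346) + (1)·(-1276) + (0)·(-1427) + (0)·(-2887) + (0)·(277) + (0)·(-14) + (0)·(-189) = 227
  c_4 = (2)·(-501) + (0)·(1346) + (-1)·(-1276) + (0)·(-1427) + (0)·(-2887) + (0)·(277) + (0)·(-14) + (0)·(-189) = 274
  c_5 = (0)·(-501) + (0)·(1346) + (0)·(-1276) + (0)·(-1427) + (0)·(-2887) + (0)·(277) + (0)·(-14) + (-1)·(-189) = 189
  c_6 = (0)·(-501) + (0)·(1346) + (1)·(-1276) + (-1)·(-1427) + (0)·(-2887) + (0)·(277) + (0)·(-14) + (0)·(-189) = 151
  c_7 = (0)·(-501) + (0)·(1346) + (0)·(-1276) + (0)·(-1427) + (0)·(-2887) + (0)·(277) + (-1)·(-14) + (0)·(-189) = 14
  c_8 = (0)·(-501) + (-2)·(1346) + (0)·(-1276) + (0)·(-1427) + (-1)·(-2887) + (0)·(277) + (0)·(-14) + (0)·(-189) = 195
Base-7 expansion of each c_i:
  c_1 = 81 = 4·7^0 + 4·7^1 + 1·7^2
  c_2 = 277 = 4·7^0 + 4·7^1 + 5·7^2
  c_3 = 227 = 3·7^0 + 4·7^1 + 4·7^2
  c_4 = 274 = 1·7^0 + 4·7^1 + 5·7^2
  c_5 = 189 = 0·7^0 + 6·7^1 + 3·7^2
  c_6 = 151 = 4·7^0 + 0·7^1 + 3·7^2
  c_7 = 14 = 0·7^0 + 2·7^1
  c_8 = 195 = 6·7^0 + 6·7^1 + 3·7^2
λ_0 = (4, 4, 3, 1, 0, 4, 0, 6)
λ_1 = (4, 4, 4, 4, 6, 0, 2, 6)
λ_2 = (1, 5, 4, 5, 3, 3, 0, 3)

((4, 4, 3, 1, 0, 4, 0, 6), (4, 4, 4, 4, 6, 0, 2, 6), (1, 5, 4, 5, 3, 3, 0, 3))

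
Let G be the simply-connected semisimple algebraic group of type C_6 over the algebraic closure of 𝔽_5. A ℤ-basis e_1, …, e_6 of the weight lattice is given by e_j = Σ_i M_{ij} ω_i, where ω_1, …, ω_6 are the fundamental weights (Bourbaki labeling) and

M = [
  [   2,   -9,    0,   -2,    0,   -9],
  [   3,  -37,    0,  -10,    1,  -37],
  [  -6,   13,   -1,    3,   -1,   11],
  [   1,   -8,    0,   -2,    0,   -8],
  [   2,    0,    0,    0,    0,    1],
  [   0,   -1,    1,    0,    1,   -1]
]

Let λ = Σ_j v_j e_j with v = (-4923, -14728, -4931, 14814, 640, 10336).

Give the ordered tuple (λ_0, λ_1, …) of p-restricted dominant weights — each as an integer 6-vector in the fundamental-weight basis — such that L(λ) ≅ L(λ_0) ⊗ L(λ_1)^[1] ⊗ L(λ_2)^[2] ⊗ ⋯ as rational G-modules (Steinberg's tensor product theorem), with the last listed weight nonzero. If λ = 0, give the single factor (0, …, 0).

((4, 0, 3, 0, 0, 1), (0, 2, 0, 2, 3, 0), (2, 4, 0, 3, 4, 4), (0, 1, 4, 4, 3, 0))

In the fundamental-weight basis, λ has coordinates c = M·v (v = (-4923, -14728, -4931, 14814, 640, 10336)):
  c_1 = (2)·(-4923) + (-9)·(-14728) + (0)·(-4931) + (-2)·(14814) + (0)·(640) + (-9)·(10336) = 54
  c_2 = (3)·(-4923) + (-37)·(-14728) + (0)·(-4931) + (-10)·(14814) + (1)·(640) + (-37)·(10336) = 235
  c_3 = (-6)·(-4923) + (13)·(-14728) + (-1)·(-4931) + (3)·(14814) + (-1)·(640) + (11)·(10336) = 503
  c_4 = (1)·(-4923) + (-8)·(-14728) + (0)·(-4931) + (-2)·(14814) + (0)·(640) + (-8)·(10336) = 585
  c_5 = (2)·(-4923) + (0)·(-14728) + (0)·(-4931) + (0)·(14814) + (0)·(640) + (1)·(10336) = 490
  c_6 = (0)·(-4923) + (-1)·(-14728) + (1)·(-4931) + (0)·(14814) + (1)·(640) + (-1)·(10336) = 101
p = 5; digits c_i = Σ_j d_{ij}·5^j, 0 ≤ d_{ij} < 5:
  c_1 = 54 = 4·5^0 + 0·5^1 + 2·5^2
  c_2 = 235 = 0·5^0 + 2·5^1 + 4·5^2 + 1·5^3
  c_3 = 503 = 3·5^0 + 0·5^1 + 0·5^2 + 4·5^3
  c_4 = 585 = 0·5^0 + 2·5^1 + 3·5^2 + 4·5^3
  c_5 = 490 = 0·5^0 + 3·5^1 + 4·5^2 + 3·5^3
  c_6 = 101 = 1·5^0 + 0·5^1 + 4·5^2
Factor λ_0 = (4, 0, 3, 0, 0, 1)
Factor λ_1 = (0, 2, 0, 2, 3, 0)
Factor λ_2 = (2, 4, 0, 3, 4, 4)
Factor λ_3 = (0, 1, 4, 4, 3, 0)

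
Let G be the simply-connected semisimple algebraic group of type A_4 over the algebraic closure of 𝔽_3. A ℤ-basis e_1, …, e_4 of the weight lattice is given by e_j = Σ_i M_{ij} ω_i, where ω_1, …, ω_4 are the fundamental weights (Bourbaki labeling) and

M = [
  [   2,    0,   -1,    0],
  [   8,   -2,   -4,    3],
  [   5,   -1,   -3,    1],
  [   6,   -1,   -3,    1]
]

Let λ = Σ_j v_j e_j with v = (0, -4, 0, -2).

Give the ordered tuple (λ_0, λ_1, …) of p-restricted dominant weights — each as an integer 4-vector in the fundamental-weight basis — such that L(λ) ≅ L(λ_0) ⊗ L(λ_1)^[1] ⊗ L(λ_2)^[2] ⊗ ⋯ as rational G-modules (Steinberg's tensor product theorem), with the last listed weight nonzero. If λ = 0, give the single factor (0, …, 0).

((0, 2, 2, 2),)

Converting to the ω-basis (c_i = row i of M dotted with v = (0, -4, 0, -2)):
  c_1 = 2·0 + (0)·(-4) + (-1)·(0) + (0)·(-2) = 0
  c_2 = 8·0 + (-2)·(-4) + (-4)·(0) + (3)·(-2) = 2
  c_3 = 5·0 + (-1)·(-4) + (-3)·(0) + (1)·(-2) = 2
  c_4 = 6·0 + (-1)·(-4) + (-3)·(0) + (1)·(-2) = 2
Base-3 expansion of each c_i:
  c_1 = 0
  c_2 = 2 = 2·3^0
  c_3 = 2 = 2·3^0
  c_4 = 2 = 2·3^0
p-restricted factor λ_0 = (0, 2, 2, 2)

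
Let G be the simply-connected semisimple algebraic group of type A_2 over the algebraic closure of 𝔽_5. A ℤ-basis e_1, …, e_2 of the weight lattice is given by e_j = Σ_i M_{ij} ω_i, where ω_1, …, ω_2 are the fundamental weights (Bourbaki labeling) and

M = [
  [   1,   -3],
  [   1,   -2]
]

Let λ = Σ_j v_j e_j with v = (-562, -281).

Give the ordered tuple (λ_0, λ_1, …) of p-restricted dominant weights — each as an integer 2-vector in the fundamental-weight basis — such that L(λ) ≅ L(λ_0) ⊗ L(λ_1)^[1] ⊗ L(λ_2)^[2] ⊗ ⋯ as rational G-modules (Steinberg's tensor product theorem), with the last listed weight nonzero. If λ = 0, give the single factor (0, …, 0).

Change of basis e → ω: c = M·v where v = (-562, -281):
  c_1 = 1*-562 + -3*-281 = 281
  c_2 = 1*-562 + -2*-281 = 0
p = 5; digits c_i = Σ_j d_{ij}·5^j, 0 ≤ d_{ij} < 5:
  c_1 = 281 = 1·5^0 + 1·5^1 + 1·5^2 + 2·5^3
  c_2 = 0
Factor λ_0 = (1, 0)
Factor λ_1 = (1, 0)
Factor λ_2 = (1, 0)
Factor λ_3 = (2, 0)

((1, 0), (1, 0), (1, 0), (2, 0))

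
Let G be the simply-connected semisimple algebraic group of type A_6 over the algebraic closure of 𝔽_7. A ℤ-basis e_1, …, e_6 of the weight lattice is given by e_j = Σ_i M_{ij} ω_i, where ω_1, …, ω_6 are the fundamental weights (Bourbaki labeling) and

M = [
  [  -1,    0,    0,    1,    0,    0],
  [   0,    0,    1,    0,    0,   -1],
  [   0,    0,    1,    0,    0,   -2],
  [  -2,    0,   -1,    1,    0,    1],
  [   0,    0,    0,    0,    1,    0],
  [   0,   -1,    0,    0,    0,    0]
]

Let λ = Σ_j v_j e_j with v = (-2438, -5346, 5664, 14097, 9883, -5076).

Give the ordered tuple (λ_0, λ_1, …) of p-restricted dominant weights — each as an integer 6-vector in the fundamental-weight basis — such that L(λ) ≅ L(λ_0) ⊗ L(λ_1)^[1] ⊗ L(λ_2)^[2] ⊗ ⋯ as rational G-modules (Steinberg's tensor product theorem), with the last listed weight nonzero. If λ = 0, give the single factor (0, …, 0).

In the fundamental-weight basis, λ has coordinates c = M·v (v = (-2438, -5346, 5664, 14097, 9883, -5076)):
  c_1 = -1*-2438 + 0*-5346 + 0*5664 + 1*14097 + 0*9883 + 0*-5076 = 16535
  c_2 = 0*-2438 + 0*-5346 + 1*5664 + 0*14097 + 0*9883 + -1*-5076 = 10740
  c_3 = 0*-2438 + 0*-5346 + 1*5664 + 0*14097 + 0*9883 + -2*-5076 = 15816
  c_4 = -2*-2438 + 0*-5346 + -1*5664 + 1*14097 + 0*9883 + 1*-5076 = 8233
  c_5 = 0*-2438 + 0*-5346 + 0*5664 + 0*14097 + 1*9883 + 0*-5076 = 9883
  c_6 = 0*-2438 + -1*-5346 + 0*5664 + 0*14097 + 0*9883 + 0*-5076 = 5346
p = 7; digits c_i = Σ_j d_{ij}·7^j, 0 ≤ d_{ij} < 7:
  c_1 = 16535 = 1·7^0 + 3·7^1 + 1·7^2 + 6·7^3 + 6·7^4
  c_2 = 10740 = 2·7^0 + 1·7^1 + 2·7^2 + 3·7^3 + 4·7^4
  c_3 = 15816 = 3·7^0 + 5·7^1 + 0·7^2 + 4·7^3 + 6·7^4
  c_4 = 8233 = 1·7^0 + 0·7^1 + 0·7^2 + 3·7^3 + 3·7^4
  c_5 = 9883 = 6·7^0 + 4·7^1 + 5·7^2 + 0·7^3 + 4·7^4
  c_6 = 5346 = 5·7^0 + 0·7^1 + 4·7^2 + 1·7^3 + 2·7^4
p-restricted factor λ_0 = (1, 2, 3, 1, 6, 5)
p-restricted factor λ_1 = (3, 1, 5, 0, 4, 0)
p-restricted factor λ_2 = (1, 2, 0, 0, 5, 4)
p-restricted factor λ_3 = (6, 3, 4, 3, 0, 1)
p-restricted factor λ_4 = (6, 4, 6, 3, 4, 2)

((1, 2, 3, 1, 6, 5), (3, 1, 5, 0, 4, 0), (1, 2, 0, 0, 5, 4), (6, 3, 4, 3, 0, 1), (6, 4, 6, 3, 4, 2))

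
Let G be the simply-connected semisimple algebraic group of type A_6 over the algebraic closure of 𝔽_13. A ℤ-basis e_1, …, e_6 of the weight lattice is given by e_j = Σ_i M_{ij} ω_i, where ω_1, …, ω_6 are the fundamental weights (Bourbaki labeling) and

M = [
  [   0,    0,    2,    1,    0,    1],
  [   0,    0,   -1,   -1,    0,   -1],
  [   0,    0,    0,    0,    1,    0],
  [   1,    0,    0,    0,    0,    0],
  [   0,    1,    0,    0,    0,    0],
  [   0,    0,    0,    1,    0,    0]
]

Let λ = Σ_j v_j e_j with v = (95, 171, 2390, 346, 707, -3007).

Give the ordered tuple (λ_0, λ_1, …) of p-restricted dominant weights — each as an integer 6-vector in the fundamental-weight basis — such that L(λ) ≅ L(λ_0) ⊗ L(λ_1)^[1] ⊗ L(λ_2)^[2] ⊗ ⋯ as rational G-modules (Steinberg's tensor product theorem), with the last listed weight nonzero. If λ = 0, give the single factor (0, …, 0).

((0, 11, 5, 4, 2, 8), (7, 7, 2, 7, 0, 0), (12, 1, 4, 0, 1, 2))

Converting to the ω-basis (c_i = row i of M dotted with v = (95, 171, 2390, 346, 707, -3007)):
  c_1 = 0·95 + 0·171 + 2·2390 + 1·346 + 0·707 + (1)·(-3007) = 2119
  c_2 = 0·95 + 0·171 + (-1)·(2390) + (-1)·(346) + 0·707 + (-1)·(-3007) = 271
  c_3 = 0·95 + 0·171 + 0·2390 + 0·346 + 1·707 + (0)·(-3007) = 707
  c_4 = 1·95 + 0·171 + 0·2390 + 0·346 + 0·707 + (0)·(-3007) = 95
  c_5 = 0·95 + 1·171 + 0·2390 + 0·346 + 0·707 + (0)·(-3007) = 171
  c_6 = 0·95 + 0·171 + 0·2390 + 1·346 + 0·707 + (0)·(-3007) = 346
p = 13; digits c_i = Σ_j d_{ij}·13^j, 0 ≤ d_{ij} < 13:
  c_1 = 2119 = 0·13^0 + 7·13^1 + 12·13^2
  c_2 = 271 = 11·13^0 + 7·13^1 + 1·13^2
  c_3 = 707 = 5·13^0 + 2·13^1 + 4·13^2
  c_4 = 95 = 4·13^0 + 7·13^1
  c_5 = 171 = 2·13^0 + 0·13^1 + 1·13^2
  c_6 = 346 = 8·13^0 + 0·13^1 + 2·13^2
p-restricted factor λ_0 = (0, 11, 5, 4, 2, 8)
p-restricted factor λ_1 = (7, 7, 2, 7, 0, 0)
p-restricted factor λ_2 = (12, 1, 4, 0, 1, 2)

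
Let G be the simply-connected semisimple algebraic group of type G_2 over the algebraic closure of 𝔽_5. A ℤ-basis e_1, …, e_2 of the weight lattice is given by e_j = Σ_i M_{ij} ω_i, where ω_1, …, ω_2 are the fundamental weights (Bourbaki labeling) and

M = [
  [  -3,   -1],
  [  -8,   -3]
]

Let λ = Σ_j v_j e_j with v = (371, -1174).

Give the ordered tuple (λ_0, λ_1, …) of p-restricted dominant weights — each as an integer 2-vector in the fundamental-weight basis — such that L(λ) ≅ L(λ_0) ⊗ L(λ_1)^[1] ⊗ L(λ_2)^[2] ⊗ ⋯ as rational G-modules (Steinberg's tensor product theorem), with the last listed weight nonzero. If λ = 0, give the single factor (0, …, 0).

((1, 4), (2, 0), (2, 2), (0, 4))

Compute c_i = Σ_j M_{ij} v_j with v = (371, -1174):
  c_1 = (-3)·(371) + (-1)·(-1174) = 61
  c_2 = (-8)·(371) + (-3)·(-1174) = 554
p = 5; digits c_i = Σ_j d_{ij}·5^j, 0 ≤ d_{ij} < 5:
  c_1 = 61 = 1·5^0 + 2·5^1 + 2·5^2
  c_2 = 554 = 4·5^0 + 0·5^1 + 2·5^2 + 4·5^3
p-restricted factor λ_0 = (1, 4)
p-restricted factor λ_1 = (2, 0)
p-restricted factor λ_2 = (2, 2)
p-restricted factor λ_3 = (0, 4)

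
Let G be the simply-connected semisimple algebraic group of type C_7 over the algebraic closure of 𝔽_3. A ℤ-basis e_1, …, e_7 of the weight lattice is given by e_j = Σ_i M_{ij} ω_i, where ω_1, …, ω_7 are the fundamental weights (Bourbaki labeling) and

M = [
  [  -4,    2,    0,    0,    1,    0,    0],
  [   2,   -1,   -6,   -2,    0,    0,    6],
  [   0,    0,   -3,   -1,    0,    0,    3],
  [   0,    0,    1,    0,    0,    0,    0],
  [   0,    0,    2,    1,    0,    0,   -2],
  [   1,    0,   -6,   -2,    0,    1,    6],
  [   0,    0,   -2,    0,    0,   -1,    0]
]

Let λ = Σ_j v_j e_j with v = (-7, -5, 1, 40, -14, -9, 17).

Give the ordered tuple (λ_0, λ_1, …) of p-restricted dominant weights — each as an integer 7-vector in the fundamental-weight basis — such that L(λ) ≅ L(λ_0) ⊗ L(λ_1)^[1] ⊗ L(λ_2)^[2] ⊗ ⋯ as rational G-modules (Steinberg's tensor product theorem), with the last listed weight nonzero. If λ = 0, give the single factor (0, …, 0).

((1, 1, 2, 1, 2, 0, 1), (1, 2, 2, 0, 2, 0, 2))

In the fundamental-weight basis, λ has coordinates c = M·v (v = (-7, -5, 1, 40, -14, -9, 17)):
  c_1 = (-4)·(-7) + (2)·(-5) + 0·1 + 0·40 + (1)·(-14) + (0)·(-9) + 0·17 = 4
  c_2 = (2)·(-7) + (-1)·(-5) + (-6)·(1) + (-2)·(40) + (0)·(-14) + (0)·(-9) + 6·17 = 7
  c_3 = (0)·(-7) + (0)·(-5) + (-3)·(1) + (-1)·(40) + (0)·(-14) + (0)·(-9) + 3·17 = 8
  c_4 = (0)·(-7) + (0)·(-5) + 1·1 + 0·40 + (0)·(-14) + (0)·(-9) + 0·17 = 1
  c_5 = (0)·(-7) + (0)·(-5) + 2·1 + 1·40 + (0)·(-14) + (0)·(-9) + (-2)·(17) = 8
  c_6 = (1)·(-7) + (0)·(-5) + (-6)·(1) + (-2)·(40) + (0)·(-14) + (1)·(-9) + 6·17 = 0
  c_7 = (0)·(-7) + (0)·(-5) + (-2)·(1) + 0·40 + (0)·(-14) + (-1)·(-9) + 0·17 = 7
Base-3 expansion of each c_i:
  c_1 = 4 = 1·3^0 + 1·3^1
  c_2 = 7 = 1·3^0 + 2·3^1
  c_3 = 8 = 2·3^0 + 2·3^1
  c_4 = 1 = 1·3^0
  c_5 = 8 = 2·3^0 + 2·3^1
  c_6 = 0
  c_7 = 7 = 1·3^0 + 2·3^1
Factor λ_0 = (1, 1, 2, 1, 2, 0, 1)
Factor λ_1 = (1, 2, 2, 0, 2, 0, 2)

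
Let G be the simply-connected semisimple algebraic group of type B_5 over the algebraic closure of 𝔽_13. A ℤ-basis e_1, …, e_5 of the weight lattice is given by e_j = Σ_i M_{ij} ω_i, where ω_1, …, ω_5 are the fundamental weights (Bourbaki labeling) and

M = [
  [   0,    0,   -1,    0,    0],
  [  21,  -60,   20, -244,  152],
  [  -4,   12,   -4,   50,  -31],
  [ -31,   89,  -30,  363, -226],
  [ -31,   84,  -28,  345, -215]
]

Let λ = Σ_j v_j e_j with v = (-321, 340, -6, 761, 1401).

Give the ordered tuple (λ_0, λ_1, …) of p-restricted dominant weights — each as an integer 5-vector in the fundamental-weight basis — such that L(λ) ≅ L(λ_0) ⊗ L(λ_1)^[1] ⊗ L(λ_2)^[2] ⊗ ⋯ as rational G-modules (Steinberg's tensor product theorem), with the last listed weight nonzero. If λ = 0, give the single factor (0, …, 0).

((6, 7, 7, 8, 9),)

Converting to the ω-basis (c_i = row i of M dotted with v = (-321, 340, -6, 761, 1401)):
  c_1 = (0)·(-321) + (0)·(340) + (-1)·(-6) + (0)·(761) + (0)·(1401) = 6
  c_2 = (21)·(-321) + (-60)·(340) + (20)·(-6) + (-244)·(761) + (152)·(1401) = 7
  c_3 = (-4)·(-321) + (12)·(340) + (-4)·(-6) + (50)·(761) + (-31)·(1401) = 7
  c_4 = (-31)·(-321) + (89)·(340) + (-30)·(-6) + (363)·(761) + (-226)·(1401) = 8
  c_5 = (-31)·(-321) + (84)·(340) + (-28)·(-6) + (345)·(761) + (-215)·(1401) = 9
Writing each c_i in base p = 13:
  c_1 = 6 = 6·13^0
  c_2 = 7 = 7·13^0
  c_3 = 7 = 7·13^0
  c_4 = 8 = 8·13^0
  c_5 = 9 = 9·13^0
p-restricted factor λ_0 = (6, 7, 7, 8, 9)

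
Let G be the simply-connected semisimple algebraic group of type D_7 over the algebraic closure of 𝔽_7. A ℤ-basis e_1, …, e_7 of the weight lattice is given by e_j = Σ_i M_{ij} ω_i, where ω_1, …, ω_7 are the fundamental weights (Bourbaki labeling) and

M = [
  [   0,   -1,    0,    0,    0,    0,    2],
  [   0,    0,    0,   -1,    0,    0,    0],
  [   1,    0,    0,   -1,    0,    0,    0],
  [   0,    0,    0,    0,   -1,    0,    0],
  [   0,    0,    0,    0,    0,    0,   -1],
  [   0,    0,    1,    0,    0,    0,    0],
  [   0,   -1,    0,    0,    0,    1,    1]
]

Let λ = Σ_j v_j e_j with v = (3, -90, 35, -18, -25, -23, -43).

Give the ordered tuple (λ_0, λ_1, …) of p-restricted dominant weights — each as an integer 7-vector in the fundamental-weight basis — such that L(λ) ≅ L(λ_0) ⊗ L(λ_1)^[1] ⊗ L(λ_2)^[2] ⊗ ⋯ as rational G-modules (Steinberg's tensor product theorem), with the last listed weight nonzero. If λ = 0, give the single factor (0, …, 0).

ω-coordinates c = M·v, v = (3, -90, 35, -18, -25, -23, -43):
  c_1 = (0)·(3) + (-1)·(-90) + (0)·(35) + (0)·(-18) + (0)·(-25) + (0)·(-23) + (2)·(-43) = 4
  c_2 = (0)·(3) + (0)·(-90) + (0)·(35) + (-1)·(-18) + (0)·(-25) + (0)·(-23) + (0)·(-43) = 18
  c_3 = (1)·(3) + (0)·(-90) + (0)·(35) + (-1)·(-18) + (0)·(-25) + (0)·(-23) + (0)·(-43) = 21
  c_4 = (0)·(3) + (0)·(-90) + (0)·(35) + (0)·(-18) + (-1)·(-25) + (0)·(-23) + (0)·(-43) = 25
  c_5 = (0)·(3) + (0)·(-90) + (0)·(35) + (0)·(-18) + (0)·(-25) + (0)·(-23) + (-1)·(-43) = 43
  c_6 = (0)·(3) + (0)·(-90) + (1)·(35) + (0)·(-18) + (0)·(-25) + (0)·(-23) + (0)·(-43) = 35
  c_7 = (0)·(3) + (-1)·(-90) + (0)·(35) + (0)·(-18) + (0)·(-25) + (1)·(-23) + (1)·(-43) = 24
Expand coordinatewise in base 7:
  c_1 = 4 = 4·7^0
  c_2 = 18 = 4·7^0 + 2·7^1
  c_3 = 21 = 0·7^0 + 3·7^1
  c_4 = 25 = 4·7^0 + 3·7^1
  c_5 = 43 = 1·7^0 + 6·7^1
  c_6 = 35 = 0·7^0 + 5·7^1
  c_7 = 24 = 3·7^0 + 3·7^1
p-restricted factor λ_0 = (4, 4, 0, 4, 1, 0, 3)
p-restricted factor λ_1 = (0, 2, 3, 3, 6, 5, 3)

((4, 4, 0, 4, 1, 0, 3), (0, 2, 3, 3, 6, 5, 3))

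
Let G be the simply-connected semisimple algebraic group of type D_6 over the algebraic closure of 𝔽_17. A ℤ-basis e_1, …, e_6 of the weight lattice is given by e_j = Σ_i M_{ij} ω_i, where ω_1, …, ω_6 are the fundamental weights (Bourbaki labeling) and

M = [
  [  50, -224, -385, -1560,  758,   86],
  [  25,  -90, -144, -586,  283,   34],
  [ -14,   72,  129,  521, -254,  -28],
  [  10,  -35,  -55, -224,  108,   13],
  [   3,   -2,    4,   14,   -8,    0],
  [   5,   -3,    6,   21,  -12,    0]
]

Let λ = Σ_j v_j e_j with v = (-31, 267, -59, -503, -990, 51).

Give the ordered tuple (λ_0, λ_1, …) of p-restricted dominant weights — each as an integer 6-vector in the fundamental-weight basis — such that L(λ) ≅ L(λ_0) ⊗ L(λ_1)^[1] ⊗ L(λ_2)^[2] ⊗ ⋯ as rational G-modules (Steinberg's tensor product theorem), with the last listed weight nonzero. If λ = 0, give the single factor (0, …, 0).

((3, 13, 16, 5, 15, 7),)

Converting to the ω-basis (c_i = row i of M dotted with v = (-31, 267, -59, -503, -990, 51)):
  c_1 = (50)·(-31) + (-224)·(267) + (-385)·(-59) + (-1560)·(-503) + (758)·(-990) + (86)·(51) = 3
  c_2 = (25)·(-31) + (-90)·(267) + (-144)·(-59) + (-586)·(-503) + (283)·(-990) + (34)·(51) = 13
  c_3 = (-14)·(-31) + (72)·(267) + (129)·(-59) + (521)·(-503) + (-254)·(-990) + (-28)·(51) = 16
  c_4 = (10)·(-31) + (-35)·(267) + (-55)·(-59) + (-224)·(-503) + (108)·(-990) + (13)·(51) = 5
  c_5 = (3)·(-31) + (-2)·(267) + (4)·(-59) + (14)·(-503) + (-8)·(-990) + (0)·(51) = 15
  c_6 = (5)·(-31) + (-3)·(267) + (6)·(-59) + (21)·(-503) + (-12)·(-990) + (0)·(51) = 7
Base-17 expansion of each c_i:
  c_1 = 3 = 3·17^0
  c_2 = 13 = 13·17^0
  c_3 = 16 = 16·17^0
  c_4 = 5 = 5·17^0
  c_5 = 15 = 15·17^0
  c_6 = 7 = 7·17^0
λ_0 = (3, 13, 16, 5, 15, 7)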